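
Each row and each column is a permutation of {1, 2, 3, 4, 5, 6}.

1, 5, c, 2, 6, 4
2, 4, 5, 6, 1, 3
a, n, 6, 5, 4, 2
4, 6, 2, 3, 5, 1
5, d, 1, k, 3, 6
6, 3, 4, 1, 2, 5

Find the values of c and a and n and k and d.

At (row 5, col 4): column 4 already has {1, 2, 3, 5, 6}, so the value is 4.
At (row 3, col 1): column 1 already has {1, 2, 4, 5, 6}, so the value is 3.
For row 3, column 2: row 3 already has {2, 3, 4, 5, 6}; that leaves 1.
Cell (1,3): row 1 already has {1, 2, 4, 5, 6} → 3.
Cell (5,2): row 5 already has {1, 3, 4, 5, 6} → 2.

c = 3, a = 3, n = 1, k = 4, d = 2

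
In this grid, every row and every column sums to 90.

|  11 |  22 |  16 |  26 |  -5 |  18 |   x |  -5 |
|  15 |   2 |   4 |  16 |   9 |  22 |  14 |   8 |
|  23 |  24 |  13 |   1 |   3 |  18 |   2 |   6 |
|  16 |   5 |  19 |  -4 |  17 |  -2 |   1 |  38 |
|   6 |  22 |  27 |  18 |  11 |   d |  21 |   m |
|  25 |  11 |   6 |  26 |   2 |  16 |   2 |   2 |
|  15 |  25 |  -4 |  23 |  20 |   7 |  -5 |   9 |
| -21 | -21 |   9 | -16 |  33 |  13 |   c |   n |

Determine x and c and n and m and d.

Row 1: 11 + 22 + 16 + 26 − 5 + 18 − 5 = 83, so its missing entry is 90 − 83 = 7.
Column 6: 18 + 22 + 18 − 2 + 16 + 7 + 13 = 92, so its missing entry is 90 − 92 = -2.
Column 7: 7 + 14 + 2 + 1 + 21 + 2 − 5 = 42, so its missing entry is 90 − 42 = 48.
Row 8: -21 − 21 + 9 − 16 + 33 + 13 + 48 = 45, so its missing entry is 90 − 45 = 45.
Row 5: 6 + 22 + 27 + 18 + 11 − 2 + 21 = 103, so its missing entry is 90 − 103 = -13.

x = 7, c = 48, n = 45, m = -13, d = -2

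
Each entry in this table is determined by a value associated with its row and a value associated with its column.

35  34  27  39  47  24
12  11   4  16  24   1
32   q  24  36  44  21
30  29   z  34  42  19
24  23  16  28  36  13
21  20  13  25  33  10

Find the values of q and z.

The difference between any two rows is the same in every column — this is an addition table with the headers hidden.
Row 3 minus row 1 is 44 − 47 = -3, so its entry in column 2 is 34 + (-3) = 31.
Row 4 minus row 1 is 42 − 47 = -5, so its entry in column 3 is 27 + (-5) = 22.

q = 31, z = 22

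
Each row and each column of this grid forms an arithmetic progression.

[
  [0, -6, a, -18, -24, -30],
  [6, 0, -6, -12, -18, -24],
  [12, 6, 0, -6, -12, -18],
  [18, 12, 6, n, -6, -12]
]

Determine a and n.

a = -12, n = 0

Along each row the entries change by -6 per step; down each column they change by 6.
Row 1: from 0 at column 1, stepping by -6 to column 3 gives -12.
Row 4: from 18 at column 1, stepping by -6 to column 4 gives 0.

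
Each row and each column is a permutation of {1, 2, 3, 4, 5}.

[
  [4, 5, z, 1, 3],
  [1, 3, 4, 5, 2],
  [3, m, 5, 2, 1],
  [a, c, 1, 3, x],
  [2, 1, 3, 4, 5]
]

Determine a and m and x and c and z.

For row 3, column 2: row 3 already has {1, 2, 3, 5}; that leaves 4.
Cell (4,5): column 5 already has {1, 2, 3, 5} → 4.
For row 4, column 2: column 2 already has {1, 3, 4, 5}; that leaves 2.
Cell (4,1): row 4 already has {1, 2, 3, 4} → 5.
Cell (1,3): row 1 already has {1, 3, 4, 5} → 2.

a = 5, m = 4, x = 4, c = 2, z = 2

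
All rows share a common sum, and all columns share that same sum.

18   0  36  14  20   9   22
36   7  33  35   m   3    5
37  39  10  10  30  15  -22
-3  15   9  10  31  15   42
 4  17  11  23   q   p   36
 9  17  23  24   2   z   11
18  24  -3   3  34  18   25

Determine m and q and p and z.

m = 0, q = 2, p = 26, z = 33

Rows 1 and 3 both sum to 119, so that's the common total.
Row 6 has 9 + 17 + 23 + 24 + 2 + 11 = 86; the blank must be 119 − 86 = 33.
Column 6 has 9 + 3 + 15 + 15 + 33 + 18 = 93; the blank must be 119 − 93 = 26.
Row 5 has 4 + 17 + 11 + 23 + 26 + 36 = 117; the blank must be 119 − 117 = 2.
Row 2 has 36 + 7 + 33 + 35 + 3 + 5 = 119; the blank must be 119 − 119 = 0.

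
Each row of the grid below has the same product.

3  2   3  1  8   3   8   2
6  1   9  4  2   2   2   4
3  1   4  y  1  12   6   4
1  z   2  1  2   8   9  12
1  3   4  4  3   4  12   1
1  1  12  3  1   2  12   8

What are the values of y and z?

Rows 5 and 6 each multiply to 6912, so every row has product 6912.
Row 3: 3×1×4×1×12×6×4 = 3456, so the missing entry is 6912 ÷ 3456 = 2.
Row 4: 1×2×1×2×8×9×12 = 3456, so the missing entry is 6912 ÷ 3456 = 2.

y = 2, z = 2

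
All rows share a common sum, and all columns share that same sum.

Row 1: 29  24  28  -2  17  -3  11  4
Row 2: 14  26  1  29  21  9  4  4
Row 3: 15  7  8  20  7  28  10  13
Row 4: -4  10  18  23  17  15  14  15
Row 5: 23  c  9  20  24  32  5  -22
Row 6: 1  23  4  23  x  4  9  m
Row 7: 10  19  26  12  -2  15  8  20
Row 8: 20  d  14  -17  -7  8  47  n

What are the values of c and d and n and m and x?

Rows 1 and 2 both sum to 108, so that's the common total.
Column 5: 17 + 21 + 7 + 17 + 24 − 2 − 7 = 77, so its missing entry is 108 − 77 = 31.
Row 6: 1 + 23 + 4 + 23 + 31 + 4 + 9 = 95, so its missing entry is 108 − 95 = 13.
Column 8: 4 + 4 + 13 + 15 − 22 + 13 + 20 = 47, so its missing entry is 108 − 47 = 61.
Row 8: 20 + 14 − 17 − 7 + 8 + 47 + 61 = 126, so its missing entry is 108 − 126 = -18.
Row 5: 23 + 9 + 20 + 24 + 32 + 5 − 22 = 91, so its missing entry is 108 − 91 = 17.

c = 17, d = -18, n = 61, m = 13, x = 31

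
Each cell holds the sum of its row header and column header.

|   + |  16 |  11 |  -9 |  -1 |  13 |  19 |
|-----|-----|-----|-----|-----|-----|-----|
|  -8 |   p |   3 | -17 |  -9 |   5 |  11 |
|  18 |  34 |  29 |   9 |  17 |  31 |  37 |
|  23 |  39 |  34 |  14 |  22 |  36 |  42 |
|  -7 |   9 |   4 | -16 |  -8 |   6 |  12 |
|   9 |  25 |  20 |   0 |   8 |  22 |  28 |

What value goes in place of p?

-8 + 16 = 8.

8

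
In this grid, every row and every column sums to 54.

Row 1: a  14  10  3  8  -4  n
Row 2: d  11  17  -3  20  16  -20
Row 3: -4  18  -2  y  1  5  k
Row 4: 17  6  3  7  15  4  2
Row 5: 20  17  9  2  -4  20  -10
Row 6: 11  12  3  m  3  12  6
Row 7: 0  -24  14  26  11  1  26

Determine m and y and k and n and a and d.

m = 7, y = 12, k = 24, n = 26, a = -3, d = 13

Row 2: 11 + 17 − 3 + 20 + 16 − 20 = 41, so its missing entry is 54 − 41 = 13.
Column 1: 13 − 4 + 17 + 20 + 11 + 0 = 57, so its missing entry is 54 − 57 = -3.
Row 1: -3 + 14 + 10 + 3 + 8 − 4 = 28, so its missing entry is 54 − 28 = 26.
Column 7: 26 − 20 + 2 − 10 + 6 + 26 = 30, so its missing entry is 54 − 30 = 24.
Row 3: -4 + 18 − 2 + 1 + 5 + 24 = 42, so its missing entry is 54 − 42 = 12.
Row 6: 11 + 12 + 3 + 3 + 12 + 6 = 47, so its missing entry is 54 − 47 = 7.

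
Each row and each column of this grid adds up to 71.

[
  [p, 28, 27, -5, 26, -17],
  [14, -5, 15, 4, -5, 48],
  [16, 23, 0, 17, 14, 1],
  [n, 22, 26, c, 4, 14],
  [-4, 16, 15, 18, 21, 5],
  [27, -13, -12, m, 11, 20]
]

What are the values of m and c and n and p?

m = 38, c = -1, n = 6, p = 12

Row 6 has 27 − 13 − 12 + 11 + 20 = 33; the blank must be 71 − 33 = 38.
Column 4 has -5 + 4 + 17 + 18 + 38 = 72; the blank must be 71 − 72 = -1.
Row 1 has 28 + 27 − 5 + 26 − 17 = 59; the blank must be 71 − 59 = 12.
Row 4 has 22 + 26 − 1 + 4 + 14 = 65; the blank must be 71 − 65 = 6.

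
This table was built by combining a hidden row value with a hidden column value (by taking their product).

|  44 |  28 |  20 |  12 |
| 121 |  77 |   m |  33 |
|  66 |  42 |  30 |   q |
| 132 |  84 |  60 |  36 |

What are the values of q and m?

q = 18, m = 55

Each row is a constant multiple of every other row — this is a multiplication table with the headers hidden.
Row 3 is 66/44 = 3/2 times row 1, so its entry in column 4 is 12 × 3/2 = 18.
Row 2 is 121/44 = 11/4 times row 1, so its entry in column 3 is 20 × 11/4 = 55.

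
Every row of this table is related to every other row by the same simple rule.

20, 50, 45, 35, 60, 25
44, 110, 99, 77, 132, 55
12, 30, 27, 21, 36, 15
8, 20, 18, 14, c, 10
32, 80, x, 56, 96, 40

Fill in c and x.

c = 24, x = 72

Each row is a constant multiple of every other row — this is a multiplication table with the headers hidden.
Row 4 is 10/25 = 2/5 times row 1, so its entry in column 5 is 60 × 2/5 = 24.
Row 5 is 40/25 = 8/5 times row 1, so its entry in column 3 is 45 × 8/5 = 72.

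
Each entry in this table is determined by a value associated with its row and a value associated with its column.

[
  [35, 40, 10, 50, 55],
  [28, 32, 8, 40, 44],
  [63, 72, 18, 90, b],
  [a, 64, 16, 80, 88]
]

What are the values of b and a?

b = 99, a = 56

Each row is a constant multiple of every other row — this is a multiplication table with the headers hidden.
Row 3 is 90/50 = 9/5 times row 1, so its entry in column 5 is 55 × 9/5 = 99.
Row 4 is 80/50 = 8/5 times row 1, so its entry in column 1 is 35 × 8/5 = 56.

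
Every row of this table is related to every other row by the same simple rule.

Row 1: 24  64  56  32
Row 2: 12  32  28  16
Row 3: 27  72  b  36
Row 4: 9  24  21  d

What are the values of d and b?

d = 12, b = 63

Each row is a constant multiple of every other row — this is a multiplication table with the headers hidden.
Row 4 is 24/64 = 3/8 times row 1, so its entry in column 4 is 32 × 3/8 = 12.
Row 3 is 72/64 = 9/8 times row 1, so its entry in column 3 is 56 × 9/8 = 63.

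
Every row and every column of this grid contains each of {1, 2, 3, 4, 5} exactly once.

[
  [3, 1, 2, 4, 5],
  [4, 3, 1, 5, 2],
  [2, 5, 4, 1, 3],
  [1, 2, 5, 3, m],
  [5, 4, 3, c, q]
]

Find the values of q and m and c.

q = 1, m = 4, c = 2

For row 4, column 5: row 4 already has {1, 2, 3, 5}; that leaves 4.
Cell (5,5): column 5 already has {2, 3, 4, 5} → 1.
For row 5, column 4: row 5 already has {1, 3, 4, 5}; that leaves 2.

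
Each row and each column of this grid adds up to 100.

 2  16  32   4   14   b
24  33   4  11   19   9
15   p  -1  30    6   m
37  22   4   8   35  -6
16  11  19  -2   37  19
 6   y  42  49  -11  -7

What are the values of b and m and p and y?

b = 32, m = 53, p = -3, y = 21

Row 6: 6 + 42 + 49 − 11 − 7 = 79, so its missing entry is 100 − 79 = 21.
Column 2: 16 + 33 + 22 + 11 + 21 = 103, so its missing entry is 100 − 103 = -3.
Row 3: 15 − 3 − 1 + 30 + 6 = 47, so its missing entry is 100 − 47 = 53.
Row 1: 2 + 16 + 32 + 4 + 14 = 68, so its missing entry is 100 − 68 = 32.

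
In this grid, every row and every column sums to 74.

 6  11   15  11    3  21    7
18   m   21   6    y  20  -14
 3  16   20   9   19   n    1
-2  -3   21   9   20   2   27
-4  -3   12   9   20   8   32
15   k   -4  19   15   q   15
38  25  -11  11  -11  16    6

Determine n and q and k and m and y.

Column 5 has 3 + 19 + 20 + 20 + 15 − 11 = 66; the blank must be 74 − 66 = 8.
Row 2 has 18 + 21 + 6 + 8 + 20 − 14 = 59; the blank must be 74 − 59 = 15.
Column 2 has 11 + 15 + 16 − 3 − 3 + 25 = 61; the blank must be 74 − 61 = 13.
Row 6 has 15 + 13 − 4 + 19 + 15 + 15 = 73; the blank must be 74 − 73 = 1.
Row 3 has 3 + 16 + 20 + 9 + 19 + 1 = 68; the blank must be 74 − 68 = 6.

n = 6, q = 1, k = 13, m = 15, y = 8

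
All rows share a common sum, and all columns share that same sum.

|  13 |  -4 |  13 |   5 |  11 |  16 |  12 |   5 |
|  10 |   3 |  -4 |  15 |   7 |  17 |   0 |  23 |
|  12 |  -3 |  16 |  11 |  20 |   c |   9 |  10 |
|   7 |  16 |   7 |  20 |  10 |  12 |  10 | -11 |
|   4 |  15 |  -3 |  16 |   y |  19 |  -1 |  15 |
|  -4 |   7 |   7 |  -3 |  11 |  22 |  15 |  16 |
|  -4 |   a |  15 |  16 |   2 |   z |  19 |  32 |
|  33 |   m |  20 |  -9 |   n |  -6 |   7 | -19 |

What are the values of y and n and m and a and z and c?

Rows 1 and 2 both sum to 71, so that's the common total.
The known cells in row 5 total 65, leaving 71 − 65 = 6 for the blank.
The known cells in column 5 total 67, leaving 71 − 67 = 4 for the blank.
The known cells in row 8 total 30, leaving 71 − 30 = 41 for the blank.
The known cells in column 2 total 75, leaving 71 − 75 = -4 for the blank.
The known cells in row 7 total 76, leaving 71 − 76 = -5 for the blank.
The known cells in row 3 total 75, leaving 71 − 75 = -4 for the blank.

y = 6, n = 4, m = 41, a = -4, z = -5, c = -4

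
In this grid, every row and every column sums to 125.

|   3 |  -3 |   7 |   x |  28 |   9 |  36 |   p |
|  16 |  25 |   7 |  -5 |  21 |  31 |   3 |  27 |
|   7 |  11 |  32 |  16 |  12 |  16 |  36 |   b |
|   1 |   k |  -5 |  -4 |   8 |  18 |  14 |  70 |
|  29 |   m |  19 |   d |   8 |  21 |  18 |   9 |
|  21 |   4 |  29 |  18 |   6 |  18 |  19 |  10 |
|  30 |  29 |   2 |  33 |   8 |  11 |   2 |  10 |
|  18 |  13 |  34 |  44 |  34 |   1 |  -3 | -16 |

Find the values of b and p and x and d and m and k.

b = -5, p = 20, x = 25, d = -2, m = 23, k = 23

The known cells in row 3 total 130, leaving 125 − 130 = -5 for the blank.
The known cells in column 8 total 105, leaving 125 − 105 = 20 for the blank.
The known cells in row 4 total 102, leaving 125 − 102 = 23 for the blank.
The known cells in row 1 total 100, leaving 125 − 100 = 25 for the blank.
The known cells in column 4 total 127, leaving 125 − 127 = -2 for the blank.
The known cells in row 5 total 102, leaving 125 − 102 = 23 for the blank.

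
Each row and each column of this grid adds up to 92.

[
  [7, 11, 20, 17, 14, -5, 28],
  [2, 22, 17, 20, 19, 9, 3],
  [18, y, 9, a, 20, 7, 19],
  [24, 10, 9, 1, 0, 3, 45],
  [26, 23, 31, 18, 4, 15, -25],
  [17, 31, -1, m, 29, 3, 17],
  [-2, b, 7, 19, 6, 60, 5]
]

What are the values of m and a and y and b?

Row 6 has 17 + 31 − 1 + 29 + 3 + 17 = 96; the blank must be 92 − 96 = -4.
Row 7 has -2 + 7 + 19 + 6 + 60 + 5 = 95; the blank must be 92 − 95 = -3.
Column 4 has 17 + 20 + 1 + 18 − 4 + 19 = 71; the blank must be 92 − 71 = 21.
Row 3 has 18 + 9 + 21 + 20 + 7 + 19 = 94; the blank must be 92 − 94 = -2.

m = -4, a = 21, y = -2, b = -3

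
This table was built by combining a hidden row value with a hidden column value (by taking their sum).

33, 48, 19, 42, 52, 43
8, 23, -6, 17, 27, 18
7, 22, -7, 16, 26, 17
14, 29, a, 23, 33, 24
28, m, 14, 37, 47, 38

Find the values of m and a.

The difference between any two rows is the same in every column — this is an addition table with the headers hidden.
Row 5 minus row 1 is 37 − 42 = -5, so its entry in column 2 is 48 + (-5) = 43.
Row 4 minus row 1 is 23 − 42 = -19, so its entry in column 3 is 19 + (-19) = 0.

m = 43, a = 0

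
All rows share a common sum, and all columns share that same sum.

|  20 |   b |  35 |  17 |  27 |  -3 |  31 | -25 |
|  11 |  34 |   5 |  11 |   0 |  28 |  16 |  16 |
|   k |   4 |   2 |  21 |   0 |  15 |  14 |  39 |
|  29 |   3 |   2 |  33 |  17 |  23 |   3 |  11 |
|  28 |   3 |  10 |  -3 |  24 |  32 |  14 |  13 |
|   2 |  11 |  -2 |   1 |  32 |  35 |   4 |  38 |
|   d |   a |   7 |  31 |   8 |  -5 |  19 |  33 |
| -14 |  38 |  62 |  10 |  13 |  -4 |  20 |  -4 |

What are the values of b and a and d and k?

Rows 2 and 4 both sum to 121, so that's the common total.
Row 1 has 20 + 35 + 17 + 27 − 3 + 31 − 25 = 102; the blank must be 121 − 102 = 19.
Column 2 has 19 + 34 + 4 + 3 + 3 + 11 + 38 = 112; the blank must be 121 − 112 = 9.
Row 3 has 4 + 2 + 21 + 0 + 15 + 14 + 39 = 95; the blank must be 121 − 95 = 26.
Row 7 has 9 + 7 + 31 + 8 − 5 + 19 + 33 = 102; the blank must be 121 − 102 = 19.

b = 19, a = 9, d = 19, k = 26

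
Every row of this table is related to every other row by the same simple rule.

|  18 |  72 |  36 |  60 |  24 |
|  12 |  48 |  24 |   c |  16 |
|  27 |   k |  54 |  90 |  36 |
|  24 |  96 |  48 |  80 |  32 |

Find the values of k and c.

k = 108, c = 40

Each row is a constant multiple of every other row — this is a multiplication table with the headers hidden.
Row 3 is 54/36 = 3/2 times row 1, so its entry in column 2 is 72 × 3/2 = 108.
Row 2 is 24/36 = 2/3 times row 1, so its entry in column 4 is 60 × 2/3 = 40.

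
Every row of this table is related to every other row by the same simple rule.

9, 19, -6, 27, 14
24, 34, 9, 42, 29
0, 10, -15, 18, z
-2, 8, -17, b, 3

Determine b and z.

b = 16, z = 5

The difference between any two rows is the same in every column — this is an addition table with the headers hidden.
Row 4 minus row 1 is -2 − 9 = -11, so its entry in column 4 is 27 + (-11) = 16.
Row 3 minus row 1 is 0 − 9 = -9, so its entry in column 5 is 14 + (-9) = 5.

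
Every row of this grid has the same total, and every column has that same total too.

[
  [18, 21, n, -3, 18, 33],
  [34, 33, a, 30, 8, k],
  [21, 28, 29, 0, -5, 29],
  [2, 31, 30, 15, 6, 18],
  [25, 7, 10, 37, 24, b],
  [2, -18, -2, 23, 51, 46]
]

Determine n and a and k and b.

Rows 3 and 4 both sum to 102, so that's the common total.
Row 5 has 25 + 7 + 10 + 37 + 24 = 103; the blank must be 102 − 103 = -1.
Row 1 has 18 + 21 − 3 + 18 + 33 = 87; the blank must be 102 − 87 = 15.
Column 3 has 15 + 29 + 30 + 10 − 2 = 82; the blank must be 102 − 82 = 20.
Row 2 has 34 + 33 + 20 + 30 + 8 = 125; the blank must be 102 − 125 = -23.

n = 15, a = 20, k = -23, b = -1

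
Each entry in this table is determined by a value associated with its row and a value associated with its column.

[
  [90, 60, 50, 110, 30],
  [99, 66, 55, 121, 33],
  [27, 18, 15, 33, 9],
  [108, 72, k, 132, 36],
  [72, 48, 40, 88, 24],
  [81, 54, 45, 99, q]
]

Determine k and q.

k = 60, q = 27

Each row is a constant multiple of every other row — this is a multiplication table with the headers hidden.
Row 4 is 72/60 = 6/5 times row 1, so its entry in column 3 is 50 × 6/5 = 60.
Row 6 is 54/60 = 9/10 times row 1, so its entry in column 5 is 30 × 9/10 = 27.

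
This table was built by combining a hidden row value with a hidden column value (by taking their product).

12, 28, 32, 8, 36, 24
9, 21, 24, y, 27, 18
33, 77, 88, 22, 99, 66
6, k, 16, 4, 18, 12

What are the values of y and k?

Each row is a constant multiple of every other row — this is a multiplication table with the headers hidden.
Row 2 is 27/36 = 3/4 times row 1, so its entry in column 4 is 8 × 3/4 = 6.
Row 4 is 18/36 = 1/2 times row 1, so its entry in column 2 is 28 × 1/2 = 14.

y = 6, k = 14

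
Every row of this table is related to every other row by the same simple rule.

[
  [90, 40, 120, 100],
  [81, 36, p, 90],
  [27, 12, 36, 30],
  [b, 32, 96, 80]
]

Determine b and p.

b = 72, p = 108

Each row is a constant multiple of every other row — this is a multiplication table with the headers hidden.
Row 4 is 32/40 = 4/5 times row 1, so its entry in column 1 is 90 × 4/5 = 72.
Row 2 is 36/40 = 9/10 times row 1, so its entry in column 3 is 120 × 9/10 = 108.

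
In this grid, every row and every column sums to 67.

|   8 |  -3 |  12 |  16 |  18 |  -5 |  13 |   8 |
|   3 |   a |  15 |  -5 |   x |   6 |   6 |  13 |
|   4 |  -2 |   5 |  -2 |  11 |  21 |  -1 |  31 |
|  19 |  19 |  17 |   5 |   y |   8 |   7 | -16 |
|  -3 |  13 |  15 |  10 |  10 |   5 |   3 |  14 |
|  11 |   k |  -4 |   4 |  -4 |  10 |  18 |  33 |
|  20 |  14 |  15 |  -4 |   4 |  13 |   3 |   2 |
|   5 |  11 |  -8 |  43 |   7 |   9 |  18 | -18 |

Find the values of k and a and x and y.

The known cells in row 4 total 59, leaving 67 − 59 = 8 for the blank.
The known cells in row 6 total 68, leaving 67 − 68 = -1 for the blank.
The known cells in column 2 total 51, leaving 67 − 51 = 16 for the blank.
The known cells in row 2 total 54, leaving 67 − 54 = 13 for the blank.

k = -1, a = 16, x = 13, y = 8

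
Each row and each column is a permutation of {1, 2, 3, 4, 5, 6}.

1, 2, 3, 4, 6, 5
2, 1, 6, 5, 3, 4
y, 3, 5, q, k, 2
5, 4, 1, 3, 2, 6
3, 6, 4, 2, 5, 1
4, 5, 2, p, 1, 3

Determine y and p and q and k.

y = 6, p = 6, q = 1, k = 4

For row 6, column 4: row 6 already has {1, 2, 3, 4, 5}; that leaves 6.
For row 3, column 4: column 4 already has {2, 3, 4, 5, 6}; that leaves 1.
For row 3, column 5: column 5 already has {1, 2, 3, 5, 6}; that leaves 4.
For row 3, column 1: row 3 already has {1, 2, 3, 4, 5}; that leaves 6.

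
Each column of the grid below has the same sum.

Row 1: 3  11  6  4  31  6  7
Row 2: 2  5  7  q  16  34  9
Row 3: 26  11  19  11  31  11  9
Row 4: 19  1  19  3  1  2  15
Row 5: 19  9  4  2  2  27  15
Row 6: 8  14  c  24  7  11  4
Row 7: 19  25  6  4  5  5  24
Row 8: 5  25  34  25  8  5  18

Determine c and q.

The complete columns each total 101.
Column 3 is missing 101 − 95 = 6 (since 6 + 7 + 19 + 19 + 4 + 6 + 34 = 95).
Column 4 is missing 101 − 73 = 28 (since 4 + 11 + 3 + 2 + 24 + 4 + 25 = 73).

c = 6, q = 28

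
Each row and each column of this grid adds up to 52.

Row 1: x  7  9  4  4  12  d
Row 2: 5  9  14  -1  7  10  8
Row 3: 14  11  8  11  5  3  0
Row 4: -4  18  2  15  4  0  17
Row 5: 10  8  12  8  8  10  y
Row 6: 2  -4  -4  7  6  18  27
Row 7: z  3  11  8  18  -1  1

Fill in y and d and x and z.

y = -4, d = 3, x = 13, z = 12

The known cells in row 5 total 56, leaving 52 − 56 = -4 for the blank.
The known cells in row 7 total 40, leaving 52 − 40 = 12 for the blank.
The known cells in column 1 total 39, leaving 52 − 39 = 13 for the blank.
The known cells in row 1 total 49, leaving 52 − 49 = 3 for the blank.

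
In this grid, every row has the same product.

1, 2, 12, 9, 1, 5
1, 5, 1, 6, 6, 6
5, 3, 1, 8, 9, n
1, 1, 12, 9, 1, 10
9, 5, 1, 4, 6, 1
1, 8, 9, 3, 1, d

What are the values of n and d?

n = 1, d = 5

Rows 1 and 2 each multiply to 1080, so every row has product 1080.
Row 3: 5×3×1×8×9 = 1080, so the missing entry is 1080 ÷ 1080 = 1.
Row 6: 1×8×9×3×1 = 216, so the missing entry is 1080 ÷ 216 = 5.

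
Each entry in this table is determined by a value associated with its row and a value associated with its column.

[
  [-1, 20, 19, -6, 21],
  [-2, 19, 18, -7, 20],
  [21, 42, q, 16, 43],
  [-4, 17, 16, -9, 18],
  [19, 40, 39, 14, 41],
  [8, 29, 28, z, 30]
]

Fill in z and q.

The difference between any two rows is the same in every column — this is an addition table with the headers hidden.
Row 6 minus row 1 is 29 − 20 = 9, so its entry in column 4 is -6 + 9 = 3.
Row 3 minus row 1 is 42 − 20 = 22, so its entry in column 3 is 19 + 22 = 41.

z = 3, q = 41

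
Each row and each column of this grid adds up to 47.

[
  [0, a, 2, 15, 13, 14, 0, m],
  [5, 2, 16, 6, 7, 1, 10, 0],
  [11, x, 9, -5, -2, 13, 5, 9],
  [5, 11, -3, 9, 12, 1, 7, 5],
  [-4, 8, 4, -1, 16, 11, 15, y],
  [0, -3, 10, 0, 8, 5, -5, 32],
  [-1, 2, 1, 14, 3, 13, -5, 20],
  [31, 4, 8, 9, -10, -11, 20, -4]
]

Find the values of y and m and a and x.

y = -2, m = -13, a = 16, x = 7

Row 3 has 11 + 9 − 5 − 2 + 13 + 5 + 9 = 40; the blank must be 47 − 40 = 7.
Column 2 has 2 + 7 + 11 + 8 − 3 + 2 + 4 = 31; the blank must be 47 − 31 = 16.
Row 1 has 0 + 16 + 2 + 15 + 13 + 14 + 0 = 60; the blank must be 47 − 60 = -13.
Row 5 has -4 + 8 + 4 − 1 + 16 + 11 + 15 = 49; the blank must be 47 − 49 = -2.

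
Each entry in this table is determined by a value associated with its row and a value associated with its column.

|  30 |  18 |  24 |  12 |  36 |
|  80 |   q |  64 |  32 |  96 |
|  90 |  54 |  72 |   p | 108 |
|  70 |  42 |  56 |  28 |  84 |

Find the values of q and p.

Each row is a constant multiple of every other row — this is a multiplication table with the headers hidden.
Row 2 is 96/36 = 8/3 times row 1, so its entry in column 2 is 18 × 8/3 = 48.
Row 3 is 108/36 = 3/1 times row 1, so its entry in column 4 is 12 × 3/1 = 36.

q = 48, p = 36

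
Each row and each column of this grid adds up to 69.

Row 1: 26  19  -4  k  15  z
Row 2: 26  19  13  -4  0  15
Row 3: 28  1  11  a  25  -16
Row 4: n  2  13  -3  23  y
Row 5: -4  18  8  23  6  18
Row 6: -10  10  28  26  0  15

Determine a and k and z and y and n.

a = 20, k = 7, z = 6, y = 31, n = 3

Column 1: 26 + 26 + 28 − 4 − 10 = 66, so its missing entry is 69 − 66 = 3.
Row 3: 28 + 1 + 11 + 25 − 16 = 49, so its missing entry is 69 − 49 = 20.
Column 4: -4 + 20 − 3 + 23 + 26 = 62, so its missing entry is 69 − 62 = 7.
Row 1: 26 + 19 − 4 + 7 + 15 = 63, so its missing entry is 69 − 63 = 6.
Row 4: 3 + 2 + 13 − 3 + 23 = 38, so its missing entry is 69 − 38 = 31.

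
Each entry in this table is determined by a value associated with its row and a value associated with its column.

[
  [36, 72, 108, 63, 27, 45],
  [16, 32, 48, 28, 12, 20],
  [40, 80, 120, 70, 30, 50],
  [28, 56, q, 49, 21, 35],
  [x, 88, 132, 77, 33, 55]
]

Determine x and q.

x = 44, q = 84

Each row is a constant multiple of every other row — this is a multiplication table with the headers hidden.
Row 5 is 77/63 = 11/9 times row 1, so its entry in column 1 is 36 × 11/9 = 44.
Row 4 is 49/63 = 7/9 times row 1, so its entry in column 3 is 108 × 7/9 = 84.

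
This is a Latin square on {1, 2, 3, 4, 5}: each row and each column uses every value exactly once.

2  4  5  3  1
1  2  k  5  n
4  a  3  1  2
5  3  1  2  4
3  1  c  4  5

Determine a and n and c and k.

At (row 2, col 5): column 5 already has {1, 2, 4, 5}, so the value is 3.
Cell (2,3): row 2 already has {1, 2, 3, 5} → 4.
At (row 3, col 2): row 3 already has {1, 2, 3, 4}, so the value is 5.
Cell (5,3): row 5 already has {1, 3, 4, 5} → 2.

a = 5, n = 3, c = 2, k = 4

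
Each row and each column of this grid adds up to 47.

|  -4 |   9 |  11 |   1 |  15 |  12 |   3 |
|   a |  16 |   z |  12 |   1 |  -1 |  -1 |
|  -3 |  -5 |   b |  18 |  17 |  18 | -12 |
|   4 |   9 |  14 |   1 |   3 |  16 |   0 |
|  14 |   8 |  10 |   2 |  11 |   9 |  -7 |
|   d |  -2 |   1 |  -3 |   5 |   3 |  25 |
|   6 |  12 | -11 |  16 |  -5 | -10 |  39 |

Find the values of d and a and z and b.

d = 18, a = 12, z = 8, b = 14

The known cells in row 6 total 29, leaving 47 − 29 = 18 for the blank.
The known cells in column 1 total 35, leaving 47 − 35 = 12 for the blank.
The known cells in row 2 total 39, leaving 47 − 39 = 8 for the blank.
The known cells in row 3 total 33, leaving 47 − 33 = 14 for the blank.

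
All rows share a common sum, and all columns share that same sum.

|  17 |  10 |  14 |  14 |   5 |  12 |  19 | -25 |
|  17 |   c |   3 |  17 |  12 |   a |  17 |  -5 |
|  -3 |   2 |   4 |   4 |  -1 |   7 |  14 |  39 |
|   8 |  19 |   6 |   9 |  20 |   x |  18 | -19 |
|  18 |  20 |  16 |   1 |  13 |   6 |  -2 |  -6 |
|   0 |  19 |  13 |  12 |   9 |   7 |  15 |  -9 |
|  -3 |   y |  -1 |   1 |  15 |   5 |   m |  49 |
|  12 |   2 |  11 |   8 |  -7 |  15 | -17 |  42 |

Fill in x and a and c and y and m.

x = 5, a = 9, c = -4, y = -2, m = 2

Rows 1 and 3 both sum to 66, so that's the common total.
The known cells in column 7 total 64, leaving 66 − 64 = 2 for the blank.
The known cells in row 7 total 68, leaving 66 − 68 = -2 for the blank.
The known cells in column 2 total 70, leaving 66 − 70 = -4 for the blank.
The known cells in row 2 total 57, leaving 66 − 57 = 9 for the blank.
The known cells in row 4 total 61, leaving 66 − 61 = 5 for the blank.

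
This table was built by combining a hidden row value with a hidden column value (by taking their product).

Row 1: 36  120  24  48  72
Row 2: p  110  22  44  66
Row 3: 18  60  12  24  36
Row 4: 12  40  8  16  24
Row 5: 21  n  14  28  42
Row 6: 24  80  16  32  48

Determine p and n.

p = 33, n = 70

Each row is a constant multiple of every other row — this is a multiplication table with the headers hidden.
Row 2 is 66/72 = 11/12 times row 1, so its entry in column 1 is 36 × 11/12 = 33.
Row 5 is 42/72 = 7/12 times row 1, so its entry in column 2 is 120 × 7/12 = 70.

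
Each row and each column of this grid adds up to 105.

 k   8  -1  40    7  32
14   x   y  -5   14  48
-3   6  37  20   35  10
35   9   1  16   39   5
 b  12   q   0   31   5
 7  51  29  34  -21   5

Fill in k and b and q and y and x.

k = 19, b = 33, q = 24, y = 15, x = 19

Row 1 has 8 − 1 + 40 + 7 + 32 = 86; the blank must be 105 − 86 = 19.
Column 1 has 19 + 14 − 3 + 35 + 7 = 72; the blank must be 105 − 72 = 33.
Column 2 has 8 + 6 + 9 + 12 + 51 = 86; the blank must be 105 − 86 = 19.
Row 2 has 14 + 19 − 5 + 14 + 48 = 90; the blank must be 105 − 90 = 15.
Row 5 has 33 + 12 + 0 + 31 + 5 = 81; the blank must be 105 − 81 = 24.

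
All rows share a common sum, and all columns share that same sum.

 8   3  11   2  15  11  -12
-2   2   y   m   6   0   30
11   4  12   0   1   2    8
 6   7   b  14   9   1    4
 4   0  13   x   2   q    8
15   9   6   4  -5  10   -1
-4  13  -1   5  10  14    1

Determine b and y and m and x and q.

b = -3, y = 0, m = 2, x = 11, q = 0

Rows 1 and 3 both sum to 38, so that's the common total.
The known cells in column 6 total 38, leaving 38 − 38 = 0 for the blank.
The known cells in row 5 total 27, leaving 38 − 27 = 11 for the blank.
The known cells in row 4 total 41, leaving 38 − 41 = -3 for the blank.
The known cells in column 3 total 38, leaving 38 − 38 = 0 for the blank.
The known cells in row 2 total 36, leaving 38 − 36 = 2 for the blank.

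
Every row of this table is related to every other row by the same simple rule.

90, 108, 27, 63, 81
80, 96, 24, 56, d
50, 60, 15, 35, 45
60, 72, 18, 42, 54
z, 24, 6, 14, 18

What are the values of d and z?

d = 72, z = 20

Each row is a constant multiple of every other row — this is a multiplication table with the headers hidden.
Row 2 is 24/27 = 8/9 times row 1, so its entry in column 5 is 81 × 8/9 = 72.
Row 5 is 6/27 = 2/9 times row 1, so its entry in column 1 is 90 × 2/9 = 20.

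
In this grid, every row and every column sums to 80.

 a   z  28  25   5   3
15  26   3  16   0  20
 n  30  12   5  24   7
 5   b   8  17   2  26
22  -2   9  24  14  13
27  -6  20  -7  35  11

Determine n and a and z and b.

The known cells in row 3 total 78, leaving 80 − 78 = 2 for the blank.
The known cells in row 4 total 58, leaving 80 − 58 = 22 for the blank.
The known cells in column 2 total 70, leaving 80 − 70 = 10 for the blank.
The known cells in row 1 total 71, leaving 80 − 71 = 9 for the blank.

n = 2, a = 9, z = 10, b = 22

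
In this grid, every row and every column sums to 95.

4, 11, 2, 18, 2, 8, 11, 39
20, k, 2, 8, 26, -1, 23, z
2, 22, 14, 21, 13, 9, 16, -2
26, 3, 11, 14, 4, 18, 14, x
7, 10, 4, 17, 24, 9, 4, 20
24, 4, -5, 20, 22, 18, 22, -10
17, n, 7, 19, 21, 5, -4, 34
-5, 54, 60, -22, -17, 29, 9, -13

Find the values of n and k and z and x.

n = -4, k = -5, z = 22, x = 5

Row 4 has 26 + 3 + 11 + 14 + 4 + 18 + 14 = 90; the blank must be 95 − 90 = 5.
Row 7 has 17 + 7 + 19 + 21 + 5 − 4 + 34 = 99; the blank must be 95 − 99 = -4.
Column 2 has 11 + 22 + 3 + 10 + 4 − 4 + 54 = 100; the blank must be 95 − 100 = -5.
Row 2 has 20 − 5 + 2 + 8 + 26 − 1 + 23 = 73; the blank must be 95 − 73 = 22.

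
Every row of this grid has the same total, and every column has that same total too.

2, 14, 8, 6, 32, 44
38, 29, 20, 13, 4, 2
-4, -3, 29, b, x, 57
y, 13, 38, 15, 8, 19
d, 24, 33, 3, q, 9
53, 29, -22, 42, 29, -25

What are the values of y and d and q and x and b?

y = 13, d = 4, q = 33, x = 0, b = 27

Rows 1 and 2 both sum to 106, so that's the common total.
The known cells in row 4 total 93, leaving 106 − 93 = 13 for the blank.
The known cells in column 1 total 102, leaving 106 − 102 = 4 for the blank.
The known cells in row 5 total 73, leaving 106 − 73 = 33 for the blank.
The known cells in column 5 total 106, leaving 106 − 106 = 0 for the blank.
The known cells in row 3 total 79, leaving 106 − 79 = 27 for the blank.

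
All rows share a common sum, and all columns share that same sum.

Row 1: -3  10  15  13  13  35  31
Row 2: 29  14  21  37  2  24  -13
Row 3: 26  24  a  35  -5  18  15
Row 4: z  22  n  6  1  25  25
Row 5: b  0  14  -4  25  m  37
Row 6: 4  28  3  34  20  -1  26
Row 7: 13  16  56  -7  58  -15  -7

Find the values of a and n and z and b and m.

Rows 1 and 2 both sum to 114, so that's the common total.
Column 6: 35 + 24 + 18 + 25 − 1 − 15 = 86, so its missing entry is 114 − 86 = 28.
Row 5: 0 + 14 − 4 + 25 + 28 + 37 = 100, so its missing entry is 114 − 100 = 14.
Column 1: -3 + 29 + 26 + 14 + 4 + 13 = 83, so its missing entry is 114 − 83 = 31.
Row 3: 26 + 24 + 35 − 5 + 18 + 15 = 113, so its missing entry is 114 − 113 = 1.
Row 4: 31 + 22 + 6 + 1 + 25 + 25 = 110, so its missing entry is 114 − 110 = 4.

a = 1, n = 4, z = 31, b = 14, m = 28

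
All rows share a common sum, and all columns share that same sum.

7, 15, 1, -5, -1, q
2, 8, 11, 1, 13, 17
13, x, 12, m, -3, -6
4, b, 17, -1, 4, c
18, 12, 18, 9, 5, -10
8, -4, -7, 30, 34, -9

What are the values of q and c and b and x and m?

q = 35, c = 25, b = 3, x = 18, m = 18

Rows 2 and 5 both sum to 52, so that's the common total.
Column 4: -5 + 1 − 1 + 9 + 30 = 34, so its missing entry is 52 − 34 = 18.
Row 3: 13 + 12 + 18 − 3 − 6 = 34, so its missing entry is 52 − 34 = 18.
Column 2: 15 + 8 + 18 + 12 − 4 = 49, so its missing entry is 52 − 49 = 3.
Row 1: 7 + 15 + 1 − 5 − 1 = 17, so its missing entry is 52 − 17 = 35.
Row 4: 4 + 3 + 17 − 1 + 4 = 27, so its missing entry is 52 − 27 = 25.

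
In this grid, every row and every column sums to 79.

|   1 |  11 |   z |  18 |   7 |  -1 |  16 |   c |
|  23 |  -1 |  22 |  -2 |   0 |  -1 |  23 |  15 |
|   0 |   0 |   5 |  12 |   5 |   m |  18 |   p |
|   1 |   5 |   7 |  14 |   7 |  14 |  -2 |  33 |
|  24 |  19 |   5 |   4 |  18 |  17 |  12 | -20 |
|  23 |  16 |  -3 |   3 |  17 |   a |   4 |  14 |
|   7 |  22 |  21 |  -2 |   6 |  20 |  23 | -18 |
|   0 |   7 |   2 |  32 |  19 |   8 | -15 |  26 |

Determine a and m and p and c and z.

a = 5, m = 17, p = 22, c = 7, z = 20

Row 6 has 23 + 16 − 3 + 3 + 17 + 4 + 14 = 74; the blank must be 79 − 74 = 5.
Column 3 has 22 + 5 + 7 + 5 − 3 + 21 + 2 = 59; the blank must be 79 − 59 = 20.
Row 1 has 1 + 11 + 20 + 18 + 7 − 1 + 16 = 72; the blank must be 79 − 72 = 7.
Column 8 has 7 + 15 + 33 − 20 + 14 − 18 + 26 = 57; the blank must be 79 − 57 = 22.
Row 3 has 0 + 0 + 5 + 12 + 5 + 18 + 22 = 62; the blank must be 79 − 62 = 17.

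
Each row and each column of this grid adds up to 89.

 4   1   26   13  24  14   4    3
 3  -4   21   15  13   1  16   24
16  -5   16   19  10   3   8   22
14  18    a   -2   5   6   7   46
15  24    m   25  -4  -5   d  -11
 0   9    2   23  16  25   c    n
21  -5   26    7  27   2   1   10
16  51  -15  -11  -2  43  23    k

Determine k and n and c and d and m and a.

k = -16, n = 11, c = 3, d = 27, m = 18, a = -5

Row 8: 16 + 51 − 15 − 11 − 2 + 43 + 23 = 105, so its missing entry is 89 − 105 = -16.
Column 8: 3 + 24 + 22 + 46 − 11 + 10 − 16 = 78, so its missing entry is 89 − 78 = 11.
Row 6: 0 + 9 + 2 + 23 + 16 + 25 + 11 = 86, so its missing entry is 89 − 86 = 3.
Column 7: 4 + 16 + 8 + 7 + 3 + 1 + 23 = 62, so its missing entry is 89 − 62 = 27.
Row 5: 15 + 24 + 25 − 4 − 5 + 27 − 11 = 71, so its missing entry is 89 − 71 = 18.
Row 4: 14 + 18 − 2 + 5 + 6 + 7 + 46 = 94, so its missing entry is 89 − 94 = -5.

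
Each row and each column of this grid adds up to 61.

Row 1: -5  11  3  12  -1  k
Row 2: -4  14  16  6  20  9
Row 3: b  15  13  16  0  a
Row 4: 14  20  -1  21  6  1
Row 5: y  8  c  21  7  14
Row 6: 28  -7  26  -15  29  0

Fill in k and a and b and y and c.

The known cells in column 3 total 57, leaving 61 − 57 = 4 for the blank.
The known cells in row 5 total 54, leaving 61 − 54 = 7 for the blank.
The known cells in column 1 total 40, leaving 61 − 40 = 21 for the blank.
The known cells in row 1 total 20, leaving 61 − 20 = 41 for the blank.
The known cells in row 3 total 65, leaving 61 − 65 = -4 for the blank.

k = 41, a = -4, b = 21, y = 7, c = 4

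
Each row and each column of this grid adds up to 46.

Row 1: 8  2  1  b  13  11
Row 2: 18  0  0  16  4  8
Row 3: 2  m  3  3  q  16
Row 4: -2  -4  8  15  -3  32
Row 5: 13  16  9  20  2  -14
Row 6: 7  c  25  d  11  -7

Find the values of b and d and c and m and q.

Column 5: 13 + 4 − 3 + 2 + 11 = 27, so its missing entry is 46 − 27 = 19.
Row 3: 2 + 3 + 3 + 19 + 16 = 43, so its missing entry is 46 − 43 = 3.
Row 1: 8 + 2 + 1 + 13 + 11 = 35, so its missing entry is 46 − 35 = 11.
Column 2: 2 + 0 + 3 − 4 + 16 = 17, so its missing entry is 46 − 17 = 29.
Row 6: 7 + 29 + 25 + 11 − 7 = 65, so its missing entry is 46 − 65 = -19.

b = 11, d = -19, c = 29, m = 3, q = 19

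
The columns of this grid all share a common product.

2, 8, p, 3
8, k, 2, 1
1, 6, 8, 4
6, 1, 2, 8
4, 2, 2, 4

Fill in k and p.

k = 4, p = 6

Columns 1 and 4 each multiply to 384, so every column has product 384.
Column 2: 8×6×1×2 = 96, so the missing entry is 384 ÷ 96 = 4.
Column 3: 2×8×2×2 = 64, so the missing entry is 384 ÷ 64 = 6.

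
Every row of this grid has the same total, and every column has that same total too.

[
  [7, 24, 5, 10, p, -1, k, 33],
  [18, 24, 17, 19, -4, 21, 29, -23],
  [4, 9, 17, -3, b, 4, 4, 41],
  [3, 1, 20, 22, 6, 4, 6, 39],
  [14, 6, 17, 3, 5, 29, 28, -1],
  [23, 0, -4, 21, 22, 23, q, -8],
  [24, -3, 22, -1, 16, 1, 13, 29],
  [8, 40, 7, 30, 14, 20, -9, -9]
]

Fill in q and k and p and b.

q = 24, k = 6, p = 17, b = 25

Rows 2 and 4 both sum to 101, so that's the common total.
Row 3 has 4 + 9 + 17 − 3 + 4 + 4 + 41 = 76; the blank must be 101 − 76 = 25.
Column 5 has -4 + 25 + 6 + 5 + 22 + 16 + 14 = 84; the blank must be 101 − 84 = 17.
Row 6 has 23 + 0 − 4 + 21 + 22 + 23 − 8 = 77; the blank must be 101 − 77 = 24.
Row 1 has 7 + 24 + 5 + 10 + 17 − 1 + 33 = 95; the blank must be 101 − 95 = 6.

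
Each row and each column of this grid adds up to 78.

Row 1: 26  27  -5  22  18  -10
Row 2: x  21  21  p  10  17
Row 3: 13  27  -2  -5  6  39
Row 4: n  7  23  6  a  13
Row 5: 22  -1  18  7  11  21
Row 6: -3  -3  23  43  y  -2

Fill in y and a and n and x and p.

The known cells in row 6 total 58, leaving 78 − 58 = 20 for the blank.
The known cells in column 5 total 65, leaving 78 − 65 = 13 for the blank.
The known cells in row 4 total 62, leaving 78 − 62 = 16 for the blank.
The known cells in column 1 total 74, leaving 78 − 74 = 4 for the blank.
The known cells in row 2 total 73, leaving 78 − 73 = 5 for the blank.

y = 20, a = 13, n = 16, x = 4, p = 5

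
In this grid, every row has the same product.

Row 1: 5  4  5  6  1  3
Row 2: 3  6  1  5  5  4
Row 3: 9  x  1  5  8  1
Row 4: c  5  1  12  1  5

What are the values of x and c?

Rows 1 and 2 each multiply to 1800, so every row has product 1800.
Row 3: 9×1×5×8×1 = 360, so the missing entry is 1800 ÷ 360 = 5.
Row 4: 5×1×12×1×5 = 300, so the missing entry is 1800 ÷ 300 = 6.

x = 5, c = 6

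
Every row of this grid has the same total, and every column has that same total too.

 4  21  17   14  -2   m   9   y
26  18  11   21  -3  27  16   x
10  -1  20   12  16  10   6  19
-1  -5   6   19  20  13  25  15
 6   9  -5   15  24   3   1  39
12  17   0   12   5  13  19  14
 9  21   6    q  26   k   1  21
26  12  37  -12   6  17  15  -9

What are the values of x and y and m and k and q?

x = -24, y = 17, m = 12, k = -3, q = 11

Rows 3 and 4 both sum to 92, so that's the common total.
Row 2: 26 + 18 + 11 + 21 − 3 + 27 + 16 = 116, so its missing entry is 92 − 116 = -24.
Column 8: -24 + 19 + 15 + 39 + 14 + 21 − 9 = 75, so its missing entry is 92 − 75 = 17.
Row 1: 4 + 21 + 17 + 14 − 2 + 9 + 17 = 80, so its missing entry is 92 − 80 = 12.
Column 6: 12 + 27 + 10 + 13 + 3 + 13 + 17 = 95, so its missing entry is 92 − 95 = -3.
Row 7: 9 + 21 + 6 + 26 − 3 + 1 + 21 = 81, so its missing entry is 92 − 81 = 11.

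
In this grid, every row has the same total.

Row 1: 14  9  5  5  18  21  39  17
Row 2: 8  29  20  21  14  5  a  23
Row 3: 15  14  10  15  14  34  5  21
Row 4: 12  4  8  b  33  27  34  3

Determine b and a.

The complete rows each total 128.
Row 4 is missing 128 − 121 = 7 (since 12 + 4 + 8 + 33 + 27 + 34 + 3 = 121).
Row 2 is missing 128 − 120 = 8 (since 8 + 29 + 20 + 21 + 14 + 5 + 23 = 120).

b = 7, a = 8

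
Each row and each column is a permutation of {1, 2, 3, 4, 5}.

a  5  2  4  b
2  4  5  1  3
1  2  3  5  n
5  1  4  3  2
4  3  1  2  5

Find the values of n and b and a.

At (row 3, col 5): row 3 already has {1, 2, 3, 5}, so the value is 4.
At (row 1, col 5): column 5 already has {2, 3, 4, 5}, so the value is 1.
For row 1, column 1: row 1 already has {1, 2, 4, 5}; that leaves 3.

n = 4, b = 1, a = 3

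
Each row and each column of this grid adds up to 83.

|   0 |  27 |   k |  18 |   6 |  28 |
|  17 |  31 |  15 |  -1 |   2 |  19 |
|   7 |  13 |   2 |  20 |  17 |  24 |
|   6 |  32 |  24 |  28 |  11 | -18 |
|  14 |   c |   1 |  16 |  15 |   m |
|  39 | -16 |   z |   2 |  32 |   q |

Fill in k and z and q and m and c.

k = 4, z = 37, q = -11, m = 41, c = -4

Row 1 has 0 + 27 + 18 + 6 + 28 = 79; the blank must be 83 − 79 = 4.
Column 2 has 27 + 31 + 13 + 32 − 16 = 87; the blank must be 83 − 87 = -4.
Row 5 has 14 − 4 + 1 + 16 + 15 = 42; the blank must be 83 − 42 = 41.
Column 6 has 28 + 19 + 24 − 18 + 41 = 94; the blank must be 83 − 94 = -11.
Row 6 has 39 − 16 + 2 + 32 − 11 = 46; the blank must be 83 − 46 = 37.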